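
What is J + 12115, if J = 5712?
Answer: 17827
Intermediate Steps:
J + 12115 = 5712 + 12115 = 17827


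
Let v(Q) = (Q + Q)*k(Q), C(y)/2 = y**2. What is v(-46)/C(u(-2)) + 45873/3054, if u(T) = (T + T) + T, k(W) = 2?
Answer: 114205/9162 ≈ 12.465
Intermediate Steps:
u(T) = 3*T (u(T) = 2*T + T = 3*T)
C(y) = 2*y**2
v(Q) = 4*Q (v(Q) = (Q + Q)*2 = (2*Q)*2 = 4*Q)
v(-46)/C(u(-2)) + 45873/3054 = (4*(-46))/((2*(3*(-2))**2)) + 45873/3054 = -184/(2*(-6)**2) + 45873*(1/3054) = -184/(2*36) + 15291/1018 = -184/72 + 15291/1018 = -184*1/72 + 15291/1018 = -23/9 + 15291/1018 = 114205/9162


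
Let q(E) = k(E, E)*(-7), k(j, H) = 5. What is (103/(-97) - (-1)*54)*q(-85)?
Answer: -179725/97 ≈ -1852.8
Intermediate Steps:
q(E) = -35 (q(E) = 5*(-7) = -35)
(103/(-97) - (-1)*54)*q(-85) = (103/(-97) - (-1)*54)*(-35) = (103*(-1/97) - 1*(-54))*(-35) = (-103/97 + 54)*(-35) = (5135/97)*(-35) = -179725/97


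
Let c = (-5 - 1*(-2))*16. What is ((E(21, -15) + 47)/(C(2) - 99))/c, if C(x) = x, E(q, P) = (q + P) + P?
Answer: 19/2328 ≈ 0.0081615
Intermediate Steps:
E(q, P) = q + 2*P (E(q, P) = (P + q) + P = q + 2*P)
c = -48 (c = (-5 + 2)*16 = -3*16 = -48)
((E(21, -15) + 47)/(C(2) - 99))/c = (((21 + 2*(-15)) + 47)/(2 - 99))/(-48) = (((21 - 30) + 47)/(-97))*(-1/48) = ((-9 + 47)*(-1/97))*(-1/48) = (38*(-1/97))*(-1/48) = -38/97*(-1/48) = 19/2328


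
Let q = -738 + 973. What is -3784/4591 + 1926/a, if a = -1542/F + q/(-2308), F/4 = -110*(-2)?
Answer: -2246655685208/2161061747 ≈ -1039.6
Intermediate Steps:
F = 880 (F = 4*(-110*(-2)) = 4*220 = 880)
q = 235
a = -470717/253880 (a = -1542/880 + 235/(-2308) = -1542*1/880 + 235*(-1/2308) = -771/440 - 235/2308 = -470717/253880 ≈ -1.8541)
-3784/4591 + 1926/a = -3784/4591 + 1926/(-470717/253880) = -3784*1/4591 + 1926*(-253880/470717) = -3784/4591 - 488972880/470717 = -2246655685208/2161061747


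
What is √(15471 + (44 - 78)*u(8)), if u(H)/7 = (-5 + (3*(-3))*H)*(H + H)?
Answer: √308687 ≈ 555.60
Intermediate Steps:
u(H) = 14*H*(-5 - 9*H) (u(H) = 7*((-5 + (3*(-3))*H)*(H + H)) = 7*((-5 - 9*H)*(2*H)) = 7*(2*H*(-5 - 9*H)) = 14*H*(-5 - 9*H))
√(15471 + (44 - 78)*u(8)) = √(15471 + (44 - 78)*(-14*8*(5 + 9*8))) = √(15471 - (-476)*8*(5 + 72)) = √(15471 - (-476)*8*77) = √(15471 - 34*(-8624)) = √(15471 + 293216) = √308687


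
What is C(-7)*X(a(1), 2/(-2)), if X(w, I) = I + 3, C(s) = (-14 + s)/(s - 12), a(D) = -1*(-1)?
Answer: 42/19 ≈ 2.2105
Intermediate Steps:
a(D) = 1
C(s) = (-14 + s)/(-12 + s)
X(w, I) = 3 + I
C(-7)*X(a(1), 2/(-2)) = ((-14 - 7)/(-12 - 7))*(3 + 2/(-2)) = (-21/(-19))*(3 + 2*(-1/2)) = (-1/19*(-21))*(3 - 1) = (21/19)*2 = 42/19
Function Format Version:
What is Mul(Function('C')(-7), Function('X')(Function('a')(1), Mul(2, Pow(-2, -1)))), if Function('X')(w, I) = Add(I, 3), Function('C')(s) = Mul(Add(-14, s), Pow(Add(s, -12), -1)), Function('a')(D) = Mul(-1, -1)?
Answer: Rational(42, 19) ≈ 2.2105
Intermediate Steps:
Function('a')(D) = 1
Function('C')(s) = Mul(Pow(Add(-12, s), -1), Add(-14, s)) (Function('C')(s) = Mul(Add(-14, s), Pow(Add(-12, s), -1)) = Mul(Pow(Add(-12, s), -1), Add(-14, s)))
Function('X')(w, I) = Add(3, I)
Mul(Function('C')(-7), Function('X')(Function('a')(1), Mul(2, Pow(-2, -1)))) = Mul(Mul(Pow(Add(-12, -7), -1), Add(-14, -7)), Add(3, Mul(2, Pow(-2, -1)))) = Mul(Mul(Pow(-19, -1), -21), Add(3, Mul(2, Rational(-1, 2)))) = Mul(Mul(Rational(-1, 19), -21), Add(3, -1)) = Mul(Rational(21, 19), 2) = Rational(42, 19)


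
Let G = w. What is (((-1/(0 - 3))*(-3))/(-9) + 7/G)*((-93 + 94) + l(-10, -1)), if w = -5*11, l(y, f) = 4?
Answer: -8/99 ≈ -0.080808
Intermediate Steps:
w = -55
G = -55
(((-1/(0 - 3))*(-3))/(-9) + 7/G)*((-93 + 94) + l(-10, -1)) = (((-1/(0 - 3))*(-3))/(-9) + 7/(-55))*((-93 + 94) + 4) = (((-1/(-3))*(-3))*(-⅑) + 7*(-1/55))*(1 + 4) = ((-⅓*(-1)*(-3))*(-⅑) - 7/55)*5 = (((⅓)*(-3))*(-⅑) - 7/55)*5 = (-1*(-⅑) - 7/55)*5 = (⅑ - 7/55)*5 = -8/495*5 = -8/99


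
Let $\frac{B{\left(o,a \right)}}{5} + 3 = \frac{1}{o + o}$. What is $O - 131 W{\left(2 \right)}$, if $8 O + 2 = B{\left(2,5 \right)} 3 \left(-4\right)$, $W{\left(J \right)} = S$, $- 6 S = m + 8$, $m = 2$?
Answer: $\frac{5729}{24} \approx 238.71$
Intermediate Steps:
$B{\left(o,a \right)} = -15 + \frac{5}{2 o}$ ($B{\left(o,a \right)} = -15 + \frac{5}{o + o} = -15 + \frac{5}{2 o}$)
$S = - \frac{5}{3}$ ($S = - \frac{2 + 8}{6} = \left(- \frac{1}{6}\right) 10 = - \frac{5}{3} \approx -1.6667$)
$W{\left(J \right)} = - \frac{5}{3}$
$O = \frac{163}{8}$ ($O = - \frac{1}{4} + \frac{\left(-15 + \frac{5}{2 \cdot 2}\right) 3 \left(-4\right)}{8} = - \frac{1}{4} + \frac{\left(-15 + \frac{5}{2} \cdot \frac{1}{2}\right) 3 \left(-4\right)}{8} = - \frac{1}{4} + \frac{\left(-15 + \frac{5}{4}\right) 3 \left(-4\right)}{8} = - \frac{1}{4} + \frac{\left(- \frac{55}{4}\right) 3 \left(-4\right)}{8} = - \frac{1}{4} + \frac{\left(- \frac{165}{4}\right) \left(-4\right)}{8} = - \frac{1}{4} + \frac{1}{8} \cdot 165 = - \frac{1}{4} + \frac{165}{8} = \frac{163}{8} \approx 20.375$)
$O - 131 W{\left(2 \right)} = \frac{163}{8} - - \frac{655}{3} = \frac{163}{8} + \frac{655}{3} = \frac{5729}{24}$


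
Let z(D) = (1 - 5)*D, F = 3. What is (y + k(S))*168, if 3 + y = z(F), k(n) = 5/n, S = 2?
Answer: -2100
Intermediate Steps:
z(D) = -4*D
y = -15 (y = -3 - 4*3 = -3 - 12 = -15)
(y + k(S))*168 = (-15 + 5/2)*168 = -25/2*168 = -2100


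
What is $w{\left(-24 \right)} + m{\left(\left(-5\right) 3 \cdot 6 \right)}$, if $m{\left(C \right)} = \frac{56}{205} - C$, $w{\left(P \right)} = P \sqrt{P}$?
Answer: $\frac{18506}{205} - 48 i \sqrt{6} \approx 90.273 - 117.58 i$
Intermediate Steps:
$w{\left(P \right)} = P^{\frac{3}{2}}$
$m{\left(C \right)} = \frac{56}{205} - C$ ($m{\left(C \right)} = 56 \cdot \frac{1}{205} - C = \frac{56}{205} - C$)
$w{\left(-24 \right)} + m{\left(\left(-5\right) 3 \cdot 6 \right)} = \left(-24\right)^{\frac{3}{2}} - \left(- \frac{56}{205} + \left(-5\right) 3 \cdot 6\right) = - 48 i \sqrt{6} - \left(- \frac{56}{205} - 90\right) = - 48 i \sqrt{6} + \left(\frac{56}{205} - -90\right) = - 48 i \sqrt{6} + \left(\frac{56}{205} + 90\right) = - 48 i \sqrt{6} + \frac{18506}{205} = \frac{18506}{205} - 48 i \sqrt{6}$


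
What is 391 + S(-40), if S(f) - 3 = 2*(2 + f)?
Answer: 318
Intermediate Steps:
S(f) = 7 + 2*f (S(f) = 3 + 2*(2 + f) = 3 + (4 + 2*f) = 7 + 2*f)
391 + S(-40) = 391 + (7 + 2*(-40)) = 391 + (7 - 80) = 391 - 73 = 318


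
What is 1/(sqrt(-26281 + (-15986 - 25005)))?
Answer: -I*sqrt(16818)/33636 ≈ -0.0038555*I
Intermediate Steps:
1/(sqrt(-26281 + (-15986 - 25005))) = 1/(sqrt(-26281 - 40991)) = 1/(sqrt(-67272)) = 1/(2*I*sqrt(16818)) = -I*sqrt(16818)/33636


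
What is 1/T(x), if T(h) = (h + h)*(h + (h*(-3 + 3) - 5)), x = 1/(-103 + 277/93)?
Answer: 43263602/4334079 ≈ 9.9822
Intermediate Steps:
x = -93/9302 (x = 1/(-103 + 277*(1/93)) = 1/(-103 + 277/93) = 1/(-9302/93) = -93/9302 ≈ -0.0099978)
T(h) = 2*h*(-5 + h) (T(h) = (2*h)*(h + (h*0 - 5)) = (2*h)*(h + (0 - 5)) = (2*h)*(h - 5) = (2*h)*(-5 + h) = 2*h*(-5 + h))
1/T(x) = 1/(2*(-93/9302)*(-5 - 93/9302)) = 1/(2*(-93/9302)*(-46603/9302)) = 1/(4334079/43263602) = 43263602/4334079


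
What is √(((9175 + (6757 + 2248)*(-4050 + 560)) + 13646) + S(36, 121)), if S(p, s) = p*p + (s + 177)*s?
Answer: 5*I*√1254691 ≈ 5600.6*I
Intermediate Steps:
S(p, s) = p² + s*(177 + s) (S(p, s) = p² + (177 + s)*s = p² + s*(177 + s))
√(((9175 + (6757 + 2248)*(-4050 + 560)) + 13646) + S(36, 121)) = √(((9175 + (6757 + 2248)*(-4050 + 560)) + 13646) + (36² + 121² + 177*121)) = √(((9175 + 9005*(-3490)) + 13646) + (1296 + 14641 + 21417)) = √(((9175 - 31427450) + 13646) + 37354) = √((-31418275 + 13646) + 37354) = √(-31404629 + 37354) = √(-31367275) = 5*I*√1254691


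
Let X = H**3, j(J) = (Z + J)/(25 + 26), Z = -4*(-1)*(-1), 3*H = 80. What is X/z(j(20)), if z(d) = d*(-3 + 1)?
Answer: -272000/9 ≈ -30222.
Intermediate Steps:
H = 80/3 (H = (1/3)*80 = 80/3 ≈ 26.667)
Z = -4 (Z = 4*(-1) = -4)
j(J) = -4/51 + J/51 (j(J) = (-4 + J)/(25 + 26) = (-4 + J)/51 = (-4 + J)*(1/51) = -4/51 + J/51)
X = 512000/27 (X = (80/3)**3 = 512000/27 ≈ 18963.)
z(d) = -2*d (z(d) = d*(-2) = -2*d)
X/z(j(20)) = 512000/(27*((-2*(-4/51 + (1/51)*20)))) = 512000/(27*((-2*(-4/51 + 20/51)))) = 512000/(27*((-2*16/51))) = 512000/(27*(-32/51)) = (512000/27)*(-51/32) = -272000/9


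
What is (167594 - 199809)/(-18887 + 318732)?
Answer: -6443/59969 ≈ -0.10744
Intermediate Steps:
(167594 - 199809)/(-18887 + 318732) = -32215/299845 = -32215*1/299845 = -6443/59969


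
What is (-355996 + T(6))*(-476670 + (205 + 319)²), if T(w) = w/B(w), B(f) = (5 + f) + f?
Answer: 1223057933044/17 ≈ 7.1945e+10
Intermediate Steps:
B(f) = 5 + 2*f
T(w) = w/(5 + 2*w)
(-355996 + T(6))*(-476670 + (205 + 319)²) = (-355996 + 6/(5 + 2*6))*(-476670 + (205 + 319)²) = (-355996 + 6/(5 + 12))*(-476670 + 524²) = (-355996 + 6/17)*(-476670 + 274576) = (-355996 + 6*(1/17))*(-202094) = (-355996 + 6/17)*(-202094) = -6051926/17*(-202094) = 1223057933044/17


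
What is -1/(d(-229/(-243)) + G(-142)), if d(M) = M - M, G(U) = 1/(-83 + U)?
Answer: 225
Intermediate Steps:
d(M) = 0
-1/(d(-229/(-243)) + G(-142)) = -1/(0 + 1/(-83 - 142)) = -1/(0 + 1/(-225)) = -1/(0 - 1/225) = -1/(-1/225) = -1*(-225) = 225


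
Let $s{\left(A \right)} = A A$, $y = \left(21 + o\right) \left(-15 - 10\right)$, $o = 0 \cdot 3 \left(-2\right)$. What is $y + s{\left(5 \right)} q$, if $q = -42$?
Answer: $-1575$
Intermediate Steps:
$o = 0$ ($o = 0 \left(-2\right) = 0$)
$y = -525$ ($y = \left(21 + 0\right) \left(-15 - 10\right) = 21 \left(-25\right) = -525$)
$s{\left(A \right)} = A^{2}$
$y + s{\left(5 \right)} q = -525 + 5^{2} \left(-42\right) = -525 + 25 \left(-42\right) = -525 - 1050 = -1575$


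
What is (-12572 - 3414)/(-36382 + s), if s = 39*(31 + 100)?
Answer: 15986/31273 ≈ 0.51118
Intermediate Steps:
s = 5109 (s = 39*131 = 5109)
(-12572 - 3414)/(-36382 + s) = (-12572 - 3414)/(-36382 + 5109) = -15986/(-31273) = -15986*(-1/31273) = 15986/31273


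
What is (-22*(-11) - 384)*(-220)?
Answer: 31240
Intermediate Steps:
(-22*(-11) - 384)*(-220) = (242 - 384)*(-220) = -142*(-220) = 31240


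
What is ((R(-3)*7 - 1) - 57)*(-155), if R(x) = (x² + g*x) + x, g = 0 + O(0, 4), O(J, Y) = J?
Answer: 2480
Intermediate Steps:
g = 0 (g = 0 + 0 = 0)
R(x) = x + x² (R(x) = (x² + 0*x) + x = (x² + 0) + x = x² + x = x + x²)
((R(-3)*7 - 1) - 57)*(-155) = ((-3*(1 - 3)*7 - 1) - 57)*(-155) = ((-3*(-2)*7 - 1) - 57)*(-155) = ((6*7 - 1) - 57)*(-155) = ((42 - 1) - 57)*(-155) = (41 - 57)*(-155) = -16*(-155) = 2480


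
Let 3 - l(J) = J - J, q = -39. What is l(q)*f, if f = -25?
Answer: -75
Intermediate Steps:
l(J) = 3 (l(J) = 3 - (J - J) = 3 - 1*0 = 3 + 0 = 3)
l(q)*f = 3*(-25) = -75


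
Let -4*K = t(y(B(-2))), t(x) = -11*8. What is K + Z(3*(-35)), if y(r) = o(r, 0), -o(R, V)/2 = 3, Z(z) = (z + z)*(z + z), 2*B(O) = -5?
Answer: 44122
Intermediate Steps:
B(O) = -5/2 (B(O) = (½)*(-5) = -5/2)
Z(z) = 4*z² (Z(z) = (2*z)*(2*z) = 4*z²)
o(R, V) = -6 (o(R, V) = -2*3 = -6)
y(r) = -6
t(x) = -88
K = 22 (K = -¼*(-88) = 22)
K + Z(3*(-35)) = 22 + 4*(3*(-35))² = 22 + 4*(-105)² = 22 + 4*11025 = 22 + 44100 = 44122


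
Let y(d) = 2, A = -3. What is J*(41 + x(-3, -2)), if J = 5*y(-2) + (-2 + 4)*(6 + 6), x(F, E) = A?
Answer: 1292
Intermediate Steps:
x(F, E) = -3
J = 34 (J = 5*2 + (-2 + 4)*(6 + 6) = 10 + 2*12 = 10 + 24 = 34)
J*(41 + x(-3, -2)) = 34*(41 - 3) = 34*38 = 1292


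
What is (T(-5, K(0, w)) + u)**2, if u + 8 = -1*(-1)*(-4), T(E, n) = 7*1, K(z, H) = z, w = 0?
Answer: 25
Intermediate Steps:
T(E, n) = 7
u = -12 (u = -8 - 1*(-1)*(-4) = -8 + 1*(-4) = -8 - 4 = -12)
(T(-5, K(0, w)) + u)**2 = (7 - 12)**2 = (-5)**2 = 25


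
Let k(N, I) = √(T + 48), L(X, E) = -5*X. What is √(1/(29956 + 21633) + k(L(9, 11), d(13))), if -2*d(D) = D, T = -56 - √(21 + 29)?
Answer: √(51589 + 2661424921*I*√(8 + 5*√2))/51589 ≈ 1.3932 + 1.3932*I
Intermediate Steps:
T = -56 - 5*√2 (T = -56 - √50 = -56 - 5*√2 ≈ -63.071)
d(D) = -D/2
k(N, I) = √(-8 - 5*√2) (k(N, I) = √((-56 - 5*√2) + 48) = √(-8 - 5*√2))
√(1/(29956 + 21633) + k(L(9, 11), d(13))) = √(1/(29956 + 21633) + √(-8 - 5*√2)) = √(1/51589 + √(-8 - 5*√2))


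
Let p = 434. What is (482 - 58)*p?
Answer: 184016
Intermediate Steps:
(482 - 58)*p = (482 - 58)*434 = 424*434 = 184016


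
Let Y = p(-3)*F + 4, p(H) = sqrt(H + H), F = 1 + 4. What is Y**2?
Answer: -134 + 40*I*sqrt(6) ≈ -134.0 + 97.98*I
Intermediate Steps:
F = 5
p(H) = sqrt(2)*sqrt(H) (p(H) = sqrt(2*H) = sqrt(2)*sqrt(H))
Y = 4 + 5*I*sqrt(6) (Y = (sqrt(2)*sqrt(-3))*5 + 4 = (sqrt(2)*(I*sqrt(3)))*5 + 4 = (I*sqrt(6))*5 + 4 = 5*I*sqrt(6) + 4 = 4 + 5*I*sqrt(6) ≈ 4.0 + 12.247*I)
Y**2 = (4 + 5*I*sqrt(6))**2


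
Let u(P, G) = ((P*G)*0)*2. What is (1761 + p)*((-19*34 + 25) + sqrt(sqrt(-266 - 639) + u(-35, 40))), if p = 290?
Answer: -1273671 + 2051*905**(1/4)*sqrt(I) ≈ -1.2657e+6 + 7954.5*I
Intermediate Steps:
u(P, G) = 0 (u(P, G) = ((G*P)*0)*2 = 0*2 = 0)
(1761 + p)*((-19*34 + 25) + sqrt(sqrt(-266 - 639) + u(-35, 40))) = (1761 + 290)*((-19*34 + 25) + sqrt(sqrt(-266 - 639) + 0)) = 2051*((-646 + 25) + sqrt(sqrt(-905) + 0)) = 2051*(-621 + sqrt(I*sqrt(905) + 0)) = 2051*(-621 + sqrt(I*sqrt(905))) = 2051*(-621 + 905**(1/4)*sqrt(I)) = -1273671 + 2051*905**(1/4)*sqrt(I)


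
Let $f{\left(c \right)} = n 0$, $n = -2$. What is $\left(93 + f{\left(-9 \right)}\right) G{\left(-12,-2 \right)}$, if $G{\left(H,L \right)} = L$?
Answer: $-186$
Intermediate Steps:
$f{\left(c \right)} = 0$ ($f{\left(c \right)} = \left(-2\right) 0 = 0$)
$\left(93 + f{\left(-9 \right)}\right) G{\left(-12,-2 \right)} = \left(93 + 0\right) \left(-2\right) = 93 \left(-2\right) = -186$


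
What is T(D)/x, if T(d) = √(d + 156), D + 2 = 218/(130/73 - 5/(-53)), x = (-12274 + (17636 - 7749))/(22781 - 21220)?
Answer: -446*√3556241390/2473955 ≈ -10.751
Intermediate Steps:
x = -341/223 (x = (-12274 + 9887)/1561 = -2387*1/1561 = -341/223 ≈ -1.5291)
D = 828932/7255 (D = -2 + 218/(130/73 - 5/(-53)) = -2 + 218/(130*(1/73) - 5*(-1/53)) = -2 + 218/(130/73 + 5/53) = -2 + 218/(7255/3869) = -2 + 218*(3869/7255) = -2 + 843442/7255 = 828932/7255 ≈ 114.26)
T(d) = √(156 + d)
T(D)/x = √(156 + 828932/7255)/(-341/223) = √(1960712/7255)*(-223/341) = (2*√3556241390/7255)*(-223/341) = -446*√3556241390/2473955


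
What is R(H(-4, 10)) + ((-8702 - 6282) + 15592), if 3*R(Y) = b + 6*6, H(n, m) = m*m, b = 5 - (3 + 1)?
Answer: 1861/3 ≈ 620.33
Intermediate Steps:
b = 1 (b = 5 - 1*4 = 5 - 4 = 1)
H(n, m) = m²
R(Y) = 37/3 (R(Y) = (1 + 6*6)/3 = (1 + 36)/3 = (⅓)*37 = 37/3)
R(H(-4, 10)) + ((-8702 - 6282) + 15592) = 37/3 + ((-8702 - 6282) + 15592) = 37/3 + (-14984 + 15592) = 37/3 + 608 = 1861/3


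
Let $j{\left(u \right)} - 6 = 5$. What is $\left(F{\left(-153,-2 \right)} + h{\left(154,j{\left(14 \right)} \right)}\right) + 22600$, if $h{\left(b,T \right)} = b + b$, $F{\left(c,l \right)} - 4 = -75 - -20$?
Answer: $22857$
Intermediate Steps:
$F{\left(c,l \right)} = -51$ ($F{\left(c,l \right)} = 4 - 55 = -51$)
$j{\left(u \right)} = 11$ ($j{\left(u \right)} = 6 + 5 = 11$)
$h{\left(b,T \right)} = 2 b$
$\left(F{\left(-153,-2 \right)} + h{\left(154,j{\left(14 \right)} \right)}\right) + 22600 = \left(-51 + 2 \cdot 154\right) + 22600 = \left(-51 + 308\right) + 22600 = 257 + 22600 = 22857$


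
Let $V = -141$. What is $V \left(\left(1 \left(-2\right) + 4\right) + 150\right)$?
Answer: $-21432$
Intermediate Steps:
$V \left(\left(1 \left(-2\right) + 4\right) + 150\right) = - 141 \left(\left(1 \left(-2\right) + 4\right) + 150\right) = - 141 \left(\left(-2 + 4\right) + 150\right) = - 141 \left(2 + 150\right) = \left(-141\right) 152 = -21432$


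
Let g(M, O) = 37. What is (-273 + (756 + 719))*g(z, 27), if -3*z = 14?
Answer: 44474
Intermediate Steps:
z = -14/3 (z = -1/3*14 = -14/3 ≈ -4.6667)
(-273 + (756 + 719))*g(z, 27) = (-273 + (756 + 719))*37 = (-273 + 1475)*37 = 1202*37 = 44474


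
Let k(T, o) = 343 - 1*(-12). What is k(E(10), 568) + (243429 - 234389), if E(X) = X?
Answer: 9395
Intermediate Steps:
k(T, o) = 355 (k(T, o) = 343 + 12 = 355)
k(E(10), 568) + (243429 - 234389) = 355 + (243429 - 234389) = 355 + 9040 = 9395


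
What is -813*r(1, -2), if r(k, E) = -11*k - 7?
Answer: 14634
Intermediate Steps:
r(k, E) = -7 - 11*k
-813*r(1, -2) = -813*(-7 - 11*1) = -813*(-7 - 11) = -813*(-18) = 14634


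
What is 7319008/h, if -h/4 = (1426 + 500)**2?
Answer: -457438/927369 ≈ -0.49326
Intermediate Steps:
h = -14837904 (h = -4*(1426 + 500)**2 = -4*1926**2 = -4*3709476 = -14837904)
7319008/h = 7319008/(-14837904) = 7319008*(-1/14837904) = -457438/927369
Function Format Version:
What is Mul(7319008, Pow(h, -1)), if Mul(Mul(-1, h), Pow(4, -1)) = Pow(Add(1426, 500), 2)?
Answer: Rational(-457438, 927369) ≈ -0.49326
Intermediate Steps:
h = -14837904 (h = Mul(-4, Pow(Add(1426, 500), 2)) = Mul(-4, Pow(1926, 2)) = Mul(-4, 3709476) = -14837904)
Mul(7319008, Pow(h, -1)) = Mul(7319008, Pow(-14837904, -1)) = Mul(7319008, Rational(-1, 14837904)) = Rational(-457438, 927369)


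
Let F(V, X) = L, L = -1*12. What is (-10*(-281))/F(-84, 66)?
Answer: -1405/6 ≈ -234.17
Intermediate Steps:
L = -12
F(V, X) = -12
(-10*(-281))/F(-84, 66) = -10*(-281)/(-12) = 2810*(-1/12) = -1405/6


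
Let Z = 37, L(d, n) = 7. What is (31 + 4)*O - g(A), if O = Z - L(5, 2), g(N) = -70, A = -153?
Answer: 1120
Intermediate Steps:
O = 30 (O = 37 - 1*7 = 37 - 7 = 30)
(31 + 4)*O - g(A) = (31 + 4)*30 - 1*(-70) = 35*30 + 70 = 1050 + 70 = 1120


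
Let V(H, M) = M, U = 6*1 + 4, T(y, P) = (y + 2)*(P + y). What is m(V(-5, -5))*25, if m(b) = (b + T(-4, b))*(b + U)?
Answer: 1625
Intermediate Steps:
T(y, P) = (2 + y)*(P + y)
U = 10 (U = 6 + 4 = 10)
m(b) = (8 - b)*(10 + b) (m(b) = (b + ((-4)**2 + 2*b + 2*(-4) + b*(-4)))*(b + 10) = (b + (16 + 2*b - 8 - 4*b))*(10 + b) = (b + (8 - 2*b))*(10 + b) = (8 - b)*(10 + b))
m(V(-5, -5))*25 = (80 - 1*(-5)**2 - 2*(-5))*25 = (80 - 1*25 + 10)*25 = (80 - 25 + 10)*25 = 65*25 = 1625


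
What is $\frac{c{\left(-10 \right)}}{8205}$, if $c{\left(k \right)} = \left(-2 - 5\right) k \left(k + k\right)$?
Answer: $- \frac{280}{1641} \approx -0.17063$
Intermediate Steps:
$c{\left(k \right)} = - 14 k^{2}$ ($c{\left(k \right)} = - 7 k 2 k = - 7 \cdot 2 k^{2} = - 14 k^{2}$)
$\frac{c{\left(-10 \right)}}{8205} = \frac{\left(-14\right) \left(-10\right)^{2}}{8205} = \left(-14\right) 100 \cdot \frac{1}{8205} = \left(-1400\right) \frac{1}{8205} = - \frac{280}{1641}$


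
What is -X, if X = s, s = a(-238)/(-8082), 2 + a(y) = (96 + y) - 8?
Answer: -76/4041 ≈ -0.018807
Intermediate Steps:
a(y) = 86 + y (a(y) = -2 + ((96 + y) - 8) = -2 + (88 + y) = 86 + y)
s = 76/4041 (s = (86 - 238)/(-8082) = -152*(-1/8082) = 76/4041 ≈ 0.018807)
X = 76/4041 ≈ 0.018807
-X = -1*76/4041 = -76/4041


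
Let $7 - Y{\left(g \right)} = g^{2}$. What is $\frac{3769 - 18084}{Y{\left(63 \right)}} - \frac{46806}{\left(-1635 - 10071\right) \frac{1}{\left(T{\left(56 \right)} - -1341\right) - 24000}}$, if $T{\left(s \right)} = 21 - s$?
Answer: $- \frac{100198326209}{1104266} \approx -90738.0$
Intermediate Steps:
$Y{\left(g \right)} = 7 - g^{2}$
$\frac{3769 - 18084}{Y{\left(63 \right)}} - \frac{46806}{\left(-1635 - 10071\right) \frac{1}{\left(T{\left(56 \right)} - -1341\right) - 24000}} = \frac{3769 - 18084}{7 - 63^{2}} - \frac{46806}{\left(-1635 - 10071\right) \frac{1}{\left(\left(21 - 56\right) - -1341\right) - 24000}} = - \frac{14315}{7 - 3969} - \frac{46806}{\left(-11706\right) \frac{1}{\left(\left(21 - 56\right) + 1341\right) - 24000}} = - \frac{14315}{7 - 3969} - \frac{46806}{\left(-11706\right) \frac{1}{\left(-35 + 1341\right) - 24000}} = - \frac{14315}{-3962} - \frac{46806}{\left(-11706\right) \frac{1}{1306 - 24000}} = \left(-14315\right) \left(- \frac{1}{3962}\right) - \frac{46806}{\left(-11706\right) \frac{1}{-22694}} = \frac{2045}{566} - \frac{46806}{\left(-11706\right) \left(- \frac{1}{22694}\right)} = \frac{2045}{566} - \frac{46806}{\frac{5853}{11347}} = \frac{2045}{566} - \frac{177035894}{1951} = - \frac{100198326209}{1104266}$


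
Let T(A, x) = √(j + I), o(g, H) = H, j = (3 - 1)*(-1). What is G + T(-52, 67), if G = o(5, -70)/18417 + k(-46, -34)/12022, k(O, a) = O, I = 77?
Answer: -120623/15814941 + 5*√3 ≈ 8.6526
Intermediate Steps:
j = -2 (j = 2*(-1) = -2)
T(A, x) = 5*√3 (T(A, x) = √(-2 + 77) = √75 = 5*√3)
G = -120623/15814941 (G = -70/18417 - 46/12022 = -70*1/18417 - 46*1/12022 = -10/2631 - 23/6011 = -120623/15814941 ≈ -0.0076272)
G + T(-52, 67) = -120623/15814941 + 5*√3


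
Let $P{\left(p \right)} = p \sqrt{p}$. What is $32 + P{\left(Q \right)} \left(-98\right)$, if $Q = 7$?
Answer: $32 - 686 \sqrt{7} \approx -1783.0$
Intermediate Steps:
$P{\left(p \right)} = p^{\frac{3}{2}}$
$32 + P{\left(Q \right)} \left(-98\right) = 32 + 7^{\frac{3}{2}} \left(-98\right) = 32 + 7 \sqrt{7} \left(-98\right) = 32 - 686 \sqrt{7}$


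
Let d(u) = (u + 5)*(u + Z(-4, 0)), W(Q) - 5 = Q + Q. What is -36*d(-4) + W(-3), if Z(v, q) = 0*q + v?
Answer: 287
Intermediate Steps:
Z(v, q) = v (Z(v, q) = 0 + v = v)
W(Q) = 5 + 2*Q (W(Q) = 5 + (Q + Q) = 5 + 2*Q)
d(u) = (-4 + u)*(5 + u) (d(u) = (u + 5)*(u - 4) = (5 + u)*(-4 + u) = (-4 + u)*(5 + u))
-36*d(-4) + W(-3) = -36*(-20 - 4 + (-4)²) + (5 + 2*(-3)) = -36*(-20 - 4 + 16) + (5 - 6) = -36*(-8) - 1 = 288 - 1 = 287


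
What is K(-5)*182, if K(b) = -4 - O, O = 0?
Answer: -728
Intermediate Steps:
K(b) = -4 (K(b) = -4 - 1*0 = -4 + 0 = -4)
K(-5)*182 = -4*182 = -728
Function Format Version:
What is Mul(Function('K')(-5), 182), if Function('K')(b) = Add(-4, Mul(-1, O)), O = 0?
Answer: -728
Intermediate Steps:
Function('K')(b) = -4 (Function('K')(b) = Add(-4, Mul(-1, 0)) = Add(-4, 0) = -4)
Mul(Function('K')(-5), 182) = Mul(-4, 182) = -728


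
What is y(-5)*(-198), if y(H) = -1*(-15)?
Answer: -2970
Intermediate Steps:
y(H) = 15
y(-5)*(-198) = 15*(-198) = -2970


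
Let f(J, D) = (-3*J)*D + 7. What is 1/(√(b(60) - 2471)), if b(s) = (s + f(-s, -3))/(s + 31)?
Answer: -I*√20505394/225334 ≈ -0.020096*I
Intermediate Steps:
f(J, D) = 7 - 3*D*J (f(J, D) = -3*D*J + 7 = 7 - 3*D*J)
b(s) = (7 - 8*s)/(31 + s) (b(s) = (s + (7 - 3*(-3)*(-s)))/(s + 31) = (s + (7 - 9*s))/(31 + s) = (7 - 8*s)/(31 + s))
1/(√(b(60) - 2471)) = 1/(√((7 - 8*60)/(31 + 60) - 2471)) = 1/(√((7 - 480)/91 - 2471)) = 1/(√((1/91)*(-473) - 2471)) = 1/(√(-473/91 - 2471)) = 1/(√(-225334/91)) = 1/(I*√20505394/91) = -I*√20505394/225334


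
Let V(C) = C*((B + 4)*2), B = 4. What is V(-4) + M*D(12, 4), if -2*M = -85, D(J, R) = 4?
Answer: 106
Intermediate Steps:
M = 85/2 (M = -½*(-85) = 85/2 ≈ 42.500)
V(C) = 16*C (V(C) = C*((4 + 4)*2) = C*(8*2) = C*16 = 16*C)
V(-4) + M*D(12, 4) = 16*(-4) + (85/2)*4 = -64 + 170 = 106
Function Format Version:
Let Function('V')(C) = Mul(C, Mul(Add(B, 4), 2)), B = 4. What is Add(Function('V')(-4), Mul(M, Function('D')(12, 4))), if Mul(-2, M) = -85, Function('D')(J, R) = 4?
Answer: 106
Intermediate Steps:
M = Rational(85, 2) (M = Mul(Rational(-1, 2), -85) = Rational(85, 2) ≈ 42.500)
Function('V')(C) = Mul(16, C) (Function('V')(C) = Mul(C, Mul(Add(4, 4), 2)) = Mul(C, Mul(8, 2)) = Mul(C, 16) = Mul(16, C))
Add(Function('V')(-4), Mul(M, Function('D')(12, 4))) = Add(Mul(16, -4), Mul(Rational(85, 2), 4)) = Add(-64, 170) = 106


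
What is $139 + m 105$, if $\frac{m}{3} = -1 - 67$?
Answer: $-21281$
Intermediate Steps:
$m = -204$ ($m = 3 \left(-1 - 67\right) = 3 \left(-68\right) = -204$)
$139 + m 105 = 139 - 21420 = -21281$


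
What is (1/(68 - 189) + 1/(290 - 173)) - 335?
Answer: -4742591/14157 ≈ -335.00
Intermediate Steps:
(1/(68 - 189) + 1/(290 - 173)) - 335 = (1/(-121) + 1/117) - 335 = (-1/121 + 1/117) - 335 = 4/14157 - 335 = -4742591/14157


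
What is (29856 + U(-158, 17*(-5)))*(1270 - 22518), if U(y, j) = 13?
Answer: -634656512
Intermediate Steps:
(29856 + U(-158, 17*(-5)))*(1270 - 22518) = (29856 + 13)*(1270 - 22518) = 29869*(-21248) = -634656512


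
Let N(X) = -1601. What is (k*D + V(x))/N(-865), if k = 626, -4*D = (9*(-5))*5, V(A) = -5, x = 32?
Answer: -70415/3202 ≈ -21.991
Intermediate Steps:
D = 225/4 (D = -9*(-5)*5/4 = -(-45)*5/4 = -¼*(-225) = 225/4 ≈ 56.250)
(k*D + V(x))/N(-865) = (626*(225/4) - 5)/(-1601) = (70425/2 - 5)*(-1/1601) = (70415/2)*(-1/1601) = -70415/3202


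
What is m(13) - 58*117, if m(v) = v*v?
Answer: -6617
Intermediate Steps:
m(v) = v**2
m(13) - 58*117 = 13**2 - 58*117 = 169 - 6786 = -6617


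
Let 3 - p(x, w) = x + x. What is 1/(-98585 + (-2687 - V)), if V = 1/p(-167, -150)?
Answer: -337/34128665 ≈ -9.8744e-6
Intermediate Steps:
p(x, w) = 3 - 2*x (p(x, w) = 3 - (x + x) = 3 - 2*x)
V = 1/337 (V = 1/(3 - 2*(-167)) = 1/(3 + 334) = 1/337 ≈ 0.0029674)
1/(-98585 + (-2687 - V)) = 1/(-98585 + (-2687 - 1*1/337)) = 1/(-98585 + (-2687 - 1/337)) = 1/(-98585 - 905520/337) = 1/(-34128665/337) = -337/34128665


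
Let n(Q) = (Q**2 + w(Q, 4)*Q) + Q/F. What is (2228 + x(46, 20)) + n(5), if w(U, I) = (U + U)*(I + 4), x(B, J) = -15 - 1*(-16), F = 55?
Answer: 29195/11 ≈ 2654.1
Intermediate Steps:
x(B, J) = 1 (x(B, J) = -15 + 16 = 1)
w(U, I) = 2*U*(4 + I) (w(U, I) = (2*U)*(4 + I) = 2*U*(4 + I))
n(Q) = 17*Q**2 + Q/55 (n(Q) = (Q**2 + (2*Q*(4 + 4))*Q) + Q/55 = (Q**2 + (2*Q*8)*Q) + Q*(1/55) = (Q**2 + (16*Q)*Q) + Q/55 = (Q**2 + 16*Q**2) + Q/55 = 17*Q**2 + Q/55)
(2228 + x(46, 20)) + n(5) = (2228 + 1) + (1/55)*5*(1 + 935*5) = 2229 + (1/55)*5*(1 + 4675) = 2229 + (1/55)*5*4676 = 2229 + 4676/11 = 29195/11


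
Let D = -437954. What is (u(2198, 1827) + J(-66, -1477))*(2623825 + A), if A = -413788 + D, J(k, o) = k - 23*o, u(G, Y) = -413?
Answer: 59350603836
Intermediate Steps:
A = -851742 (A = -413788 - 437954 = -851742)
(u(2198, 1827) + J(-66, -1477))*(2623825 + A) = (-413 + (-66 - 23*(-1477)))*(2623825 - 851742) = (-413 + (-66 + 33971))*1772083 = (-413 + 33905)*1772083 = 33492*1772083 = 59350603836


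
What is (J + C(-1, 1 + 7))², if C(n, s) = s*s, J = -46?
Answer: 324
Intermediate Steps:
C(n, s) = s²
(J + C(-1, 1 + 7))² = (-46 + (1 + 7)²)² = (-46 + 8²)² = (-46 + 64)² = 18² = 324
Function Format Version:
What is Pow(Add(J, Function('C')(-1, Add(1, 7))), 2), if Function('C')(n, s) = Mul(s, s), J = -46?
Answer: 324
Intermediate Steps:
Function('C')(n, s) = Pow(s, 2)
Pow(Add(J, Function('C')(-1, Add(1, 7))), 2) = Pow(Add(-46, Pow(Add(1, 7), 2)), 2) = Pow(Add(-46, Pow(8, 2)), 2) = Pow(Add(-46, 64), 2) = Pow(18, 2) = 324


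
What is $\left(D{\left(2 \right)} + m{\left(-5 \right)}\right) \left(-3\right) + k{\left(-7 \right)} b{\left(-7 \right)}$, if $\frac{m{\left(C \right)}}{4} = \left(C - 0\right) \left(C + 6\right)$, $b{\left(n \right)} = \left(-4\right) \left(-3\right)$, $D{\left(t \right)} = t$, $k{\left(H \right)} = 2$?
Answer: $78$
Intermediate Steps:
$b{\left(n \right)} = 12$
$m{\left(C \right)} = 4 C \left(6 + C\right)$ ($m{\left(C \right)} = 4 \left(C - 0\right) \left(C + 6\right) = 4 \left(C + \left(-3 + 3\right)\right) \left(6 + C\right) = 4 \left(C + 0\right) \left(6 + C\right) = 4 C \left(6 + C\right)$)
$\left(D{\left(2 \right)} + m{\left(-5 \right)}\right) \left(-3\right) + k{\left(-7 \right)} b{\left(-7 \right)} = \left(2 + 4 \left(-5\right) \left(6 - 5\right)\right) \left(-3\right) + 2 \cdot 12 = \left(2 + 4 \left(-5\right) 1\right) \left(-3\right) + 24 = \left(2 - 20\right) \left(-3\right) + 24 = \left(-18\right) \left(-3\right) + 24 = 54 + 24 = 78$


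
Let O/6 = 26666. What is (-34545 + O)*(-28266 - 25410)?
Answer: -6733707876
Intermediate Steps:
O = 159996 (O = 6*26666 = 159996)
(-34545 + O)*(-28266 - 25410) = (-34545 + 159996)*(-28266 - 25410) = 125451*(-53676) = -6733707876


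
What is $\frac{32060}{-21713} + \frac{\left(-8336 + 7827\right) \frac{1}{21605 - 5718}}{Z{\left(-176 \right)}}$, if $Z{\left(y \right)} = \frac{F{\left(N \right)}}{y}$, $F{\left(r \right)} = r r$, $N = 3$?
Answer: $- \frac{2638897588}{3104589879} \approx -0.85$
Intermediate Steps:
$F{\left(r \right)} = r^{2}$
$Z{\left(y \right)} = \frac{9}{y}$ ($Z{\left(y \right)} = \frac{3^{2}}{y} = \frac{9}{y}$)
$\frac{32060}{-21713} + \frac{\left(-8336 + 7827\right) \frac{1}{21605 - 5718}}{Z{\left(-176 \right)}} = \frac{32060}{-21713} + \frac{\left(-8336 + 7827\right) \frac{1}{21605 - 5718}}{9 \frac{1}{-176}} = 32060 \left(- \frac{1}{21713}\right) + \frac{\left(-509\right) \frac{1}{15887}}{9 \left(- \frac{1}{176}\right)} = - \frac{32060}{21713} + \frac{\left(-509\right) \frac{1}{15887}}{- \frac{9}{176}} = - \frac{32060}{21713} - - \frac{89584}{142983} = - \frac{32060}{21713} + \frac{89584}{142983} = - \frac{2638897588}{3104589879}$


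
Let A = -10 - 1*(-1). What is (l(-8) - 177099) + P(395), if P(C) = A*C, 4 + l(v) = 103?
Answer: -180555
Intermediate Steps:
l(v) = 99 (l(v) = -4 + 103 = 99)
A = -9 (A = -10 + 1 = -9)
P(C) = -9*C
(l(-8) - 177099) + P(395) = (99 - 177099) - 9*395 = -177000 - 3555 = -180555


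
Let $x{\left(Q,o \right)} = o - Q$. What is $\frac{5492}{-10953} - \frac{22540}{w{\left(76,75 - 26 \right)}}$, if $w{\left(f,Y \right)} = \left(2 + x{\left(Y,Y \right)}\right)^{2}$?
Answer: $- \frac{61725647}{10953} \approx -5635.5$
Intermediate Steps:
$w{\left(f,Y \right)} = 4$ ($w{\left(f,Y \right)} = \left(2 + \left(Y - Y\right)\right)^{2} = \left(2 + 0\right)^{2} = 2^{2} = 4$)
$\frac{5492}{-10953} - \frac{22540}{w{\left(76,75 - 26 \right)}} = \frac{5492}{-10953} - \frac{22540}{4} = 5492 \left(- \frac{1}{10953}\right) - 5635 = - \frac{5492}{10953} - 5635 = - \frac{61725647}{10953}$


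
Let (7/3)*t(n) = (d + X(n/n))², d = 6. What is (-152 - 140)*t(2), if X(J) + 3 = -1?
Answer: -3504/7 ≈ -500.57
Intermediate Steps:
X(J) = -4 (X(J) = -3 - 1 = -4)
t(n) = 12/7 (t(n) = 3*(6 - 4)²/7 = (3/7)*2² = (3/7)*4 = 12/7)
(-152 - 140)*t(2) = (-152 - 140)*(12/7) = -292*12/7 = -3504/7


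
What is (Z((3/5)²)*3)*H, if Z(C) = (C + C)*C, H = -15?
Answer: -1458/125 ≈ -11.664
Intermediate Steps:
Z(C) = 2*C² (Z(C) = (2*C)*C = 2*C²)
(Z((3/5)²)*3)*H = ((2*((3/5)²)²)*3)*(-15) = ((2*((3*(⅕))²)²)*3)*(-15) = ((2*((⅗)²)²)*3)*(-15) = ((2*(9/25)²)*3)*(-15) = ((2*(81/625))*3)*(-15) = ((162/625)*3)*(-15) = (486/625)*(-15) = -1458/125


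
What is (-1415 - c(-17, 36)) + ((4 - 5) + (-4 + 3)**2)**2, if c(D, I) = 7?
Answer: -1422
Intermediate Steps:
(-1415 - c(-17, 36)) + ((4 - 5) + (-4 + 3)**2)**2 = (-1415 - 1*7) + ((4 - 5) + (-4 + 3)**2)**2 = (-1415 - 7) + (-1 + (-1)**2)**2 = -1422 + (-1 + 1)**2 = -1422 + 0**2 = -1422 + 0 = -1422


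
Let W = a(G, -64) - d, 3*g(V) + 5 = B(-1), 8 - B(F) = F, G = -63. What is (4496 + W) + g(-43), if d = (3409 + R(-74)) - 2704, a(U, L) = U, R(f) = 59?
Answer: 11011/3 ≈ 3670.3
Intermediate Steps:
d = 764 (d = (3409 + 59) - 2704 = 3468 - 2704 = 764)
B(F) = 8 - F
g(V) = 4/3 (g(V) = -5/3 + (8 - 1*(-1))/3 = -5/3 + (8 + 1)/3 = -5/3 + (1/3)*9 = -5/3 + 3 = 4/3)
W = -827 (W = -63 - 1*764 = -63 - 764 = -827)
(4496 + W) + g(-43) = (4496 - 827) + 4/3 = 3669 + 4/3 = 11011/3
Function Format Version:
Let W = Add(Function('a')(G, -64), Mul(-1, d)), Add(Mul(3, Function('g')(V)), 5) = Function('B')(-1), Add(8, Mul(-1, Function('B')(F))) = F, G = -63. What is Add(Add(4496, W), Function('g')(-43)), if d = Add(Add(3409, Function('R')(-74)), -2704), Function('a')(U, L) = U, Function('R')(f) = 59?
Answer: Rational(11011, 3) ≈ 3670.3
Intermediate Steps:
d = 764 (d = Add(Add(3409, 59), -2704) = Add(3468, -2704) = 764)
Function('B')(F) = Add(8, Mul(-1, F))
Function('g')(V) = Rational(4, 3) (Function('g')(V) = Add(Rational(-5, 3), Mul(Rational(1, 3), Add(8, Mul(-1, -1)))) = Add(Rational(-5, 3), Mul(Rational(1, 3), Add(8, 1))) = Add(Rational(-5, 3), Mul(Rational(1, 3), 9)) = Add(Rational(-5, 3), 3) = Rational(4, 3))
W = -827 (W = Add(-63, Mul(-1, 764)) = Add(-63, -764) = -827)
Add(Add(4496, W), Function('g')(-43)) = Add(Add(4496, -827), Rational(4, 3)) = Add(3669, Rational(4, 3)) = Rational(11011, 3)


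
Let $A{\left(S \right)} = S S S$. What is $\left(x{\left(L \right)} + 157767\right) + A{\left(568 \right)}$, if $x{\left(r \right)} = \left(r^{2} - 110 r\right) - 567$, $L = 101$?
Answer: $183406723$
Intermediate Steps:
$x{\left(r \right)} = -567 + r^{2} - 110 r$
$A{\left(S \right)} = S^{3}$ ($A{\left(S \right)} = S S^{2} = S^{3}$)
$\left(x{\left(L \right)} + 157767\right) + A{\left(568 \right)} = \left(\left(-567 + 101^{2} - 11110\right) + 157767\right) + 568^{3} = \left(\left(-567 + 10201 - 11110\right) + 157767\right) + 183250432 = \left(-1476 + 157767\right) + 183250432 = 156291 + 183250432 = 183406723$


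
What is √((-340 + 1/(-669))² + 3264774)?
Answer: √1512924022735/669 ≈ 1838.6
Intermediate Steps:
√((-340 + 1/(-669))² + 3264774) = √((-340 - 1/669)² + 3264774) = √((-227461/669)² + 3264774) = √(51738506521/447561 + 3264774) = √(1512924022735/447561) = √1512924022735/669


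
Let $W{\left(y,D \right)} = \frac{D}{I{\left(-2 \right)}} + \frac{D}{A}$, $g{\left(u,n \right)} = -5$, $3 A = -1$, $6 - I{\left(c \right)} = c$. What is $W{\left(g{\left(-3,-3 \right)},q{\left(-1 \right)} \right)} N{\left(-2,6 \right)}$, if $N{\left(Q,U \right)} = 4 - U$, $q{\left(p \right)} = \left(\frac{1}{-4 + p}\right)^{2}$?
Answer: $\frac{23}{100} \approx 0.23$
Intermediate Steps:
$I{\left(c \right)} = 6 - c$
$A = - \frac{1}{3}$ ($A = \frac{1}{3} \left(-1\right) = - \frac{1}{3} \approx -0.33333$)
$q{\left(p \right)} = \frac{1}{\left(-4 + p\right)^{2}}$
$W{\left(y,D \right)} = - \frac{23 D}{8}$ ($W{\left(y,D \right)} = \frac{D}{6 - -2} + \frac{D}{- \frac{1}{3}} = \frac{D}{6 + 2} + D \left(-3\right) = \frac{D}{8} - 3 D = - \frac{23 D}{8}$)
$W{\left(g{\left(-3,-3 \right)},q{\left(-1 \right)} \right)} N{\left(-2,6 \right)} = - \frac{23}{8 \left(-4 - 1\right)^{2}} \left(4 - 6\right) = - \frac{23}{8 \cdot 25} \left(4 - 6\right) = \left(- \frac{23}{8}\right) \frac{1}{25} \left(-2\right) = \left(- \frac{23}{200}\right) \left(-2\right) = \frac{23}{100}$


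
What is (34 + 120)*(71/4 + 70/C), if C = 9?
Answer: 70763/18 ≈ 3931.3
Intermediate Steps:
(34 + 120)*(71/4 + 70/C) = (34 + 120)*(71/4 + 70/9) = 154*(71*(¼) + 70*(⅑)) = 154*(71/4 + 70/9) = 154*(919/36) = 70763/18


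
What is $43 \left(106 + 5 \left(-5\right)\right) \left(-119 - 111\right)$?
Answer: $-801090$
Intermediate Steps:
$43 \left(106 + 5 \left(-5\right)\right) \left(-119 - 111\right) = 43 \left(106 - 25\right) \left(-230\right) = 43 \cdot 81 \left(-230\right) = 43 \left(-18630\right) = -801090$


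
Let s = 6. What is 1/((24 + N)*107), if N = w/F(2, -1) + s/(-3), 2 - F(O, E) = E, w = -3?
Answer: 1/2247 ≈ 0.00044504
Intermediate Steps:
F(O, E) = 2 - E
N = -3 (N = -3/(2 - 1*(-1)) + 6/(-3) = -3/(2 + 1) + 6*(-1/3) = -3/3 - 2 = -3*1/3 - 2 = -1 - 2 = -3)
1/((24 + N)*107) = 1/((24 - 3)*107) = (1/107)/21 = (1/21)*(1/107) = 1/2247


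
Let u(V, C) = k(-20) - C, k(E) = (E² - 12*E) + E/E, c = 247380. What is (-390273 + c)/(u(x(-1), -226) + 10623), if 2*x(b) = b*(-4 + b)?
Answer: -47631/3830 ≈ -12.436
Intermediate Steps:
k(E) = 1 + E² - 12*E (k(E) = (E² - 12*E) + 1 = 1 + E² - 12*E)
x(b) = b*(-4 + b)/2 (x(b) = (b*(-4 + b))/2 = b*(-4 + b)/2)
u(V, C) = 641 - C (u(V, C) = (1 + (-20)² - 12*(-20)) - C = (1 + 400 + 240) - C = 641 - C)
(-390273 + c)/(u(x(-1), -226) + 10623) = (-390273 + 247380)/((641 - 1*(-226)) + 10623) = -142893/((641 + 226) + 10623) = -142893/(867 + 10623) = -142893/11490 = -142893*1/11490 = -47631/3830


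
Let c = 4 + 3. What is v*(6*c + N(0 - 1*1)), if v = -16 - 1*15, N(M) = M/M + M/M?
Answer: -1364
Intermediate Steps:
c = 7
N(M) = 2 (N(M) = 1 + 1 = 2)
v = -31 (v = -16 - 15 = -31)
v*(6*c + N(0 - 1*1)) = -31*(6*7 + 2) = -31*(42 + 2) = -31*44 = -1364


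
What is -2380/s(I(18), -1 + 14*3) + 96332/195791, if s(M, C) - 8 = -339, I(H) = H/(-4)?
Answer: 497868472/64806821 ≈ 7.6823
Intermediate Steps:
I(H) = -H/4 (I(H) = H*(-1/4) = -H/4)
s(M, C) = -331 (s(M, C) = 8 - 339 = -331)
-2380/s(I(18), -1 + 14*3) + 96332/195791 = -2380/(-331) + 96332/195791 = -2380*(-1/331) + 96332*(1/195791) = 2380/331 + 96332/195791 = 497868472/64806821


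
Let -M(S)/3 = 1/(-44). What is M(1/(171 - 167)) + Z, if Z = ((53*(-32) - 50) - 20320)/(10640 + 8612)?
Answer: -228287/211772 ≈ -1.0780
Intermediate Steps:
M(S) = 3/44 (M(S) = -3/(-44) = -3*(-1/44) = 3/44)
Z = -11033/9626 (Z = ((-1696 - 50) - 20320)/19252 = (-1746 - 20320)*(1/19252) = -22066*1/19252 = -11033/9626 ≈ -1.1462)
M(1/(171 - 167)) + Z = 3/44 - 11033/9626 = -228287/211772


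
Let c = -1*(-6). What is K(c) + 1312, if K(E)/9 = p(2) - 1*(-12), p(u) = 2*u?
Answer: 1456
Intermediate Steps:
c = 6
K(E) = 144 (K(E) = 9*(2*2 - 1*(-12)) = 9*(4 + 12) = 9*16 = 144)
K(c) + 1312 = 144 + 1312 = 1456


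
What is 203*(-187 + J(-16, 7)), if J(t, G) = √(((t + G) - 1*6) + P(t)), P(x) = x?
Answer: -37961 + 203*I*√31 ≈ -37961.0 + 1130.3*I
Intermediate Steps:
J(t, G) = √(-6 + G + 2*t) (J(t, G) = √(((t + G) - 1*6) + t) = √(((G + t) - 6) + t) = √((-6 + G + t) + t) = √(-6 + G + 2*t))
203*(-187 + J(-16, 7)) = 203*(-187 + √(-6 + 7 + 2*(-16))) = 203*(-187 + √(-6 + 7 - 32)) = 203*(-187 + √(-31)) = 203*(-187 + I*√31) = -37961 + 203*I*√31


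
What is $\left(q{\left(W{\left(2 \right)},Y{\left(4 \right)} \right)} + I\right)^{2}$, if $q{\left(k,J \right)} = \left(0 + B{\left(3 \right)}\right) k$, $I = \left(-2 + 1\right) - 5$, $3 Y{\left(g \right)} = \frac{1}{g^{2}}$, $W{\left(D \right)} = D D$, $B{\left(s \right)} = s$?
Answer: $36$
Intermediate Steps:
$W{\left(D \right)} = D^{2}$
$Y{\left(g \right)} = \frac{1}{3 g^{2}}$
$I = -6$ ($I = -1 - 5 = -6$)
$q{\left(k,J \right)} = 3 k$ ($q{\left(k,J \right)} = \left(0 + 3\right) k = 3 k$)
$\left(q{\left(W{\left(2 \right)},Y{\left(4 \right)} \right)} + I\right)^{2} = \left(3 \cdot 2^{2} - 6\right)^{2} = \left(3 \cdot 4 - 6\right)^{2} = \left(12 - 6\right)^{2} = 6^{2} = 36$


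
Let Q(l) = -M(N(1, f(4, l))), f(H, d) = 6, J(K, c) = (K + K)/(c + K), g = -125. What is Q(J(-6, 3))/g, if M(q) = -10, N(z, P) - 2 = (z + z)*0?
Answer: -2/25 ≈ -0.080000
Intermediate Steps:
J(K, c) = 2*K/(K + c) (J(K, c) = (2*K)/(K + c) = 2*K/(K + c))
N(z, P) = 2 (N(z, P) = 2 + (z + z)*0 = 2 + (2*z)*0 = 2 + 0 = 2)
Q(l) = 10 (Q(l) = -1*(-10) = 10)
Q(J(-6, 3))/g = 10/(-125) = 10*(-1/125) = -2/25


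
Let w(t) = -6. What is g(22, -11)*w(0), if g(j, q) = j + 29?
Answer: -306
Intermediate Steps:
g(j, q) = 29 + j
g(22, -11)*w(0) = (29 + 22)*(-6) = 51*(-6) = -306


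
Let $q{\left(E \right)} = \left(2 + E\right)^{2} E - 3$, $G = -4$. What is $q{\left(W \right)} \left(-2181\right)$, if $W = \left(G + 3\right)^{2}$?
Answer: $-13086$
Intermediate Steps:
$W = 1$ ($W = \left(-4 + 3\right)^{2} = \left(-1\right)^{2} = 1$)
$q{\left(E \right)} = -3 + E \left(2 + E\right)^{2}$ ($q{\left(E \right)} = E \left(2 + E\right)^{2} - 3 = -3 + E \left(2 + E\right)^{2}$)
$q{\left(W \right)} \left(-2181\right) = \left(-3 + 1 \left(2 + 1\right)^{2}\right) \left(-2181\right) = \left(-3 + 1 \cdot 3^{2}\right) \left(-2181\right) = \left(-3 + 1 \cdot 9\right) \left(-2181\right) = \left(-3 + 9\right) \left(-2181\right) = 6 \left(-2181\right) = -13086$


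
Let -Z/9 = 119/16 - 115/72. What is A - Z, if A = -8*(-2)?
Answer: 1097/16 ≈ 68.563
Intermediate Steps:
Z = -841/16 (Z = -9*(119/16 - 115/72) = -9*841/144 = -841/16 ≈ -52.563)
A = 16
A - Z = 16 - 1*(-841/16) = 16 + 841/16 = 1097/16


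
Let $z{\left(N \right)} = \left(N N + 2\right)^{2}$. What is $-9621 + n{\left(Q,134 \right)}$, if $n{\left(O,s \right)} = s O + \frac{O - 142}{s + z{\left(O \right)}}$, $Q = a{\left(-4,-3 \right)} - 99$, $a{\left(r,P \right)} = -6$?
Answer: $- \frac{221592607660}{9353451} \approx -23691.0$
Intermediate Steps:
$z{\left(N \right)} = \left(2 + N^{2}\right)^{2}$ ($z{\left(N \right)} = \left(N^{2} + 2\right)^{2} = \left(2 + N^{2}\right)^{2}$)
$Q = -105$ ($Q = -6 - 99 = -105$)
$n{\left(O,s \right)} = O s + \frac{-142 + O}{s + \left(2 + O^{2}\right)^{2}}$ ($n{\left(O,s \right)} = s O + \frac{O - 142}{s + \left(2 + O^{2}\right)^{2}} = O s + \frac{-142 + O}{s + \left(2 + O^{2}\right)^{2}}$)
$-9621 + n{\left(Q,134 \right)} = -9621 + \frac{-142 - 105 - 105 \cdot 134^{2} - 14070 \left(2 + \left(-105\right)^{2}\right)^{2}}{134 + \left(2 + \left(-105\right)^{2}\right)^{2}} = -9621 + \frac{-142 - 105 - 1885380 - 14070 \left(2 + 11025\right)^{2}}{134 + \left(2 + 11025\right)^{2}} = -9621 + \frac{-142 - 105 - 1885380 - 14070 \cdot 11027^{2}}{134 + 11027^{2}} = -9621 + \frac{-142 - 105 - 1885380 - 14070 \cdot 121594729}{134 + 121594729} = -9621 + \frac{-142 - 105 - 1885380 - 1710837837030}{121594863} = -9621 + \frac{1}{121594863} \left(-1710839722657\right) = -9621 - \frac{131603055589}{9353451} = - \frac{221592607660}{9353451}$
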